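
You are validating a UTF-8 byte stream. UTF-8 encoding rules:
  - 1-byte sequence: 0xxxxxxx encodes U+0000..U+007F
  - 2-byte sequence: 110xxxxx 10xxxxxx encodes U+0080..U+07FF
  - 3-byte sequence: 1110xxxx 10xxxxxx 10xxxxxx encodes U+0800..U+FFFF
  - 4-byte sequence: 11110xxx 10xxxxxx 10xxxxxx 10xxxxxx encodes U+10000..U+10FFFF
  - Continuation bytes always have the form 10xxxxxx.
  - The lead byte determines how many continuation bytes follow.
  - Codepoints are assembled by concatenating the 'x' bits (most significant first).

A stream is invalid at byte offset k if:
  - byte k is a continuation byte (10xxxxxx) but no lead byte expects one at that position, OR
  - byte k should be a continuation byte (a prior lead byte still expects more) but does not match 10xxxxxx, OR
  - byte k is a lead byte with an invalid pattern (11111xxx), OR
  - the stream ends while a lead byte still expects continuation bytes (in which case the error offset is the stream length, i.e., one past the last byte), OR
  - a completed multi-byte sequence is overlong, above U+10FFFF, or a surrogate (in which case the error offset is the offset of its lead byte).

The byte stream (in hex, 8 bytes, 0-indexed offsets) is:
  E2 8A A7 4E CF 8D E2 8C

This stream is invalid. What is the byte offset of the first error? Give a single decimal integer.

Byte[0]=E2: 3-byte lead, need 2 cont bytes. acc=0x2
Byte[1]=8A: continuation. acc=(acc<<6)|0x0A=0x8A
Byte[2]=A7: continuation. acc=(acc<<6)|0x27=0x22A7
Completed: cp=U+22A7 (starts at byte 0)
Byte[3]=4E: 1-byte ASCII. cp=U+004E
Byte[4]=CF: 2-byte lead, need 1 cont bytes. acc=0xF
Byte[5]=8D: continuation. acc=(acc<<6)|0x0D=0x3CD
Completed: cp=U+03CD (starts at byte 4)
Byte[6]=E2: 3-byte lead, need 2 cont bytes. acc=0x2
Byte[7]=8C: continuation. acc=(acc<<6)|0x0C=0x8C
Byte[8]: stream ended, expected continuation. INVALID

Answer: 8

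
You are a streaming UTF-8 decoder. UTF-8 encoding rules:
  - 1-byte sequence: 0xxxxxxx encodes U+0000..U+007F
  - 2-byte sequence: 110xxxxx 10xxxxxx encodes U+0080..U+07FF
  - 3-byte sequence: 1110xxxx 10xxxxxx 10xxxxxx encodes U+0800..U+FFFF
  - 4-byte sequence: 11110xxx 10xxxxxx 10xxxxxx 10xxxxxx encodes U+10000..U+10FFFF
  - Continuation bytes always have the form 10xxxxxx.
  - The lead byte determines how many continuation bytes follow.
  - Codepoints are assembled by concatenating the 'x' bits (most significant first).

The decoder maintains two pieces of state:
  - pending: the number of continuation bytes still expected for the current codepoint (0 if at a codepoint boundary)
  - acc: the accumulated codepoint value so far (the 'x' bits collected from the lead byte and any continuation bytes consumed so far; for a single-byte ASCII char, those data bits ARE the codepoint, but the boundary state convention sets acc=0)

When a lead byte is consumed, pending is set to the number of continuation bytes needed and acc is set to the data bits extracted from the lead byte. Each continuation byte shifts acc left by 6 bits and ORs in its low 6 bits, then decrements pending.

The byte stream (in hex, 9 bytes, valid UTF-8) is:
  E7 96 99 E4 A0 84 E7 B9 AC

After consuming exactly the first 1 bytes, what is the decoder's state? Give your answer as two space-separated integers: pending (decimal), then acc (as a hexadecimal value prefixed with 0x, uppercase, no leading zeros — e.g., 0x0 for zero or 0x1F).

Byte[0]=E7: 3-byte lead. pending=2, acc=0x7

Answer: 2 0x7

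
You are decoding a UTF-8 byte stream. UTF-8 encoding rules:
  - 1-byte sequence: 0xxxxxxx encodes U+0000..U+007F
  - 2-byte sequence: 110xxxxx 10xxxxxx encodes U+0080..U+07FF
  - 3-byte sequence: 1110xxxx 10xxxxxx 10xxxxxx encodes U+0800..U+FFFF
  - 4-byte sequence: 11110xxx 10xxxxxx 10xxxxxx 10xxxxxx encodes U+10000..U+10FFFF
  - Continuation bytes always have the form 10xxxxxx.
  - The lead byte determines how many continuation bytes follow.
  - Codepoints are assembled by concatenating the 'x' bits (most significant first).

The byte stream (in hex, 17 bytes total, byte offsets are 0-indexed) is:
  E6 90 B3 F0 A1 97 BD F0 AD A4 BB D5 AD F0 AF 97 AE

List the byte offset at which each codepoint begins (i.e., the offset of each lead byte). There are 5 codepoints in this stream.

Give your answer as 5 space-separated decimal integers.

Byte[0]=E6: 3-byte lead, need 2 cont bytes. acc=0x6
Byte[1]=90: continuation. acc=(acc<<6)|0x10=0x190
Byte[2]=B3: continuation. acc=(acc<<6)|0x33=0x6433
Completed: cp=U+6433 (starts at byte 0)
Byte[3]=F0: 4-byte lead, need 3 cont bytes. acc=0x0
Byte[4]=A1: continuation. acc=(acc<<6)|0x21=0x21
Byte[5]=97: continuation. acc=(acc<<6)|0x17=0x857
Byte[6]=BD: continuation. acc=(acc<<6)|0x3D=0x215FD
Completed: cp=U+215FD (starts at byte 3)
Byte[7]=F0: 4-byte lead, need 3 cont bytes. acc=0x0
Byte[8]=AD: continuation. acc=(acc<<6)|0x2D=0x2D
Byte[9]=A4: continuation. acc=(acc<<6)|0x24=0xB64
Byte[10]=BB: continuation. acc=(acc<<6)|0x3B=0x2D93B
Completed: cp=U+2D93B (starts at byte 7)
Byte[11]=D5: 2-byte lead, need 1 cont bytes. acc=0x15
Byte[12]=AD: continuation. acc=(acc<<6)|0x2D=0x56D
Completed: cp=U+056D (starts at byte 11)
Byte[13]=F0: 4-byte lead, need 3 cont bytes. acc=0x0
Byte[14]=AF: continuation. acc=(acc<<6)|0x2F=0x2F
Byte[15]=97: continuation. acc=(acc<<6)|0x17=0xBD7
Byte[16]=AE: continuation. acc=(acc<<6)|0x2E=0x2F5EE
Completed: cp=U+2F5EE (starts at byte 13)

Answer: 0 3 7 11 13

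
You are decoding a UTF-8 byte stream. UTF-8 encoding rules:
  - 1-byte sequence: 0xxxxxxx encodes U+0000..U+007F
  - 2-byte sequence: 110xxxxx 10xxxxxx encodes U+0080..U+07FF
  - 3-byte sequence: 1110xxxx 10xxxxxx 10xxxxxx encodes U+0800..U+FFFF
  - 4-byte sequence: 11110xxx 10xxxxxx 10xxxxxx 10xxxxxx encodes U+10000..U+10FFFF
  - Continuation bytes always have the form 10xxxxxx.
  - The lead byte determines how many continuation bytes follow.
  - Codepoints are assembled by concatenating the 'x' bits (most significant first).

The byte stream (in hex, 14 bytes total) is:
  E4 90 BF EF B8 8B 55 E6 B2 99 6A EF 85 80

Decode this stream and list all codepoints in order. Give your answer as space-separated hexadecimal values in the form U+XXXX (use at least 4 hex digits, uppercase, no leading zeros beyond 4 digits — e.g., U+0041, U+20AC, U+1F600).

Answer: U+443F U+FE0B U+0055 U+6C99 U+006A U+F140

Derivation:
Byte[0]=E4: 3-byte lead, need 2 cont bytes. acc=0x4
Byte[1]=90: continuation. acc=(acc<<6)|0x10=0x110
Byte[2]=BF: continuation. acc=(acc<<6)|0x3F=0x443F
Completed: cp=U+443F (starts at byte 0)
Byte[3]=EF: 3-byte lead, need 2 cont bytes. acc=0xF
Byte[4]=B8: continuation. acc=(acc<<6)|0x38=0x3F8
Byte[5]=8B: continuation. acc=(acc<<6)|0x0B=0xFE0B
Completed: cp=U+FE0B (starts at byte 3)
Byte[6]=55: 1-byte ASCII. cp=U+0055
Byte[7]=E6: 3-byte lead, need 2 cont bytes. acc=0x6
Byte[8]=B2: continuation. acc=(acc<<6)|0x32=0x1B2
Byte[9]=99: continuation. acc=(acc<<6)|0x19=0x6C99
Completed: cp=U+6C99 (starts at byte 7)
Byte[10]=6A: 1-byte ASCII. cp=U+006A
Byte[11]=EF: 3-byte lead, need 2 cont bytes. acc=0xF
Byte[12]=85: continuation. acc=(acc<<6)|0x05=0x3C5
Byte[13]=80: continuation. acc=(acc<<6)|0x00=0xF140
Completed: cp=U+F140 (starts at byte 11)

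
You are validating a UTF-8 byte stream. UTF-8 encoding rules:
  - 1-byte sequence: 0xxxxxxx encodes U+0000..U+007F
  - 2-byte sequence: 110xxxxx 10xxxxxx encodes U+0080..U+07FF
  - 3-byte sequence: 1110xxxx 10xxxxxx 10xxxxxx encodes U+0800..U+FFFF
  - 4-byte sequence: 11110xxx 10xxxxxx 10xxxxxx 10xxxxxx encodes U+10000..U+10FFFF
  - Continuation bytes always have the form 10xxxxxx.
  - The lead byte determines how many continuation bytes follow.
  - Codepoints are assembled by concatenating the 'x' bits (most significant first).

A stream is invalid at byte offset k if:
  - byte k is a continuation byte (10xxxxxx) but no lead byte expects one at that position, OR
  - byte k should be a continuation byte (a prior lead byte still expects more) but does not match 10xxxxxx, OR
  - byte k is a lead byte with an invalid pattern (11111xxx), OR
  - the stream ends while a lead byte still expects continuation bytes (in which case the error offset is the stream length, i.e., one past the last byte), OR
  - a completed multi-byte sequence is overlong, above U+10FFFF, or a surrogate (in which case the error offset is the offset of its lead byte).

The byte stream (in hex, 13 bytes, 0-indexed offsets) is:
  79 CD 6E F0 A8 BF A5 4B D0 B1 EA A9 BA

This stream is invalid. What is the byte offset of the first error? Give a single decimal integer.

Byte[0]=79: 1-byte ASCII. cp=U+0079
Byte[1]=CD: 2-byte lead, need 1 cont bytes. acc=0xD
Byte[2]=6E: expected 10xxxxxx continuation. INVALID

Answer: 2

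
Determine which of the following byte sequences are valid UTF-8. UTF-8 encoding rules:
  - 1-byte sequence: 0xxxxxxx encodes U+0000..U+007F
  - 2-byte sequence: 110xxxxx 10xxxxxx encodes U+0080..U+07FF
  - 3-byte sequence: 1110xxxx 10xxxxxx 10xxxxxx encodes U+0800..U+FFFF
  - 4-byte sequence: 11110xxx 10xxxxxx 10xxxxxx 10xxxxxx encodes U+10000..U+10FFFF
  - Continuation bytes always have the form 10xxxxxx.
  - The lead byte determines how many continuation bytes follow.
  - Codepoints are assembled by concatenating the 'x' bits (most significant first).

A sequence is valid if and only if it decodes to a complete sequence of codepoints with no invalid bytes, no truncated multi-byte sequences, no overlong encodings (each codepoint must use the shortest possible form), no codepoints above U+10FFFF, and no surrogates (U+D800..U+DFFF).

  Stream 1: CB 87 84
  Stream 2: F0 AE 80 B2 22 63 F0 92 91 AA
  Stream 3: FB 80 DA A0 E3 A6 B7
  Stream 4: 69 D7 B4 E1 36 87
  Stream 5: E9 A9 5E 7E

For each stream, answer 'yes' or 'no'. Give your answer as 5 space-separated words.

Answer: no yes no no no

Derivation:
Stream 1: error at byte offset 2. INVALID
Stream 2: decodes cleanly. VALID
Stream 3: error at byte offset 0. INVALID
Stream 4: error at byte offset 4. INVALID
Stream 5: error at byte offset 2. INVALID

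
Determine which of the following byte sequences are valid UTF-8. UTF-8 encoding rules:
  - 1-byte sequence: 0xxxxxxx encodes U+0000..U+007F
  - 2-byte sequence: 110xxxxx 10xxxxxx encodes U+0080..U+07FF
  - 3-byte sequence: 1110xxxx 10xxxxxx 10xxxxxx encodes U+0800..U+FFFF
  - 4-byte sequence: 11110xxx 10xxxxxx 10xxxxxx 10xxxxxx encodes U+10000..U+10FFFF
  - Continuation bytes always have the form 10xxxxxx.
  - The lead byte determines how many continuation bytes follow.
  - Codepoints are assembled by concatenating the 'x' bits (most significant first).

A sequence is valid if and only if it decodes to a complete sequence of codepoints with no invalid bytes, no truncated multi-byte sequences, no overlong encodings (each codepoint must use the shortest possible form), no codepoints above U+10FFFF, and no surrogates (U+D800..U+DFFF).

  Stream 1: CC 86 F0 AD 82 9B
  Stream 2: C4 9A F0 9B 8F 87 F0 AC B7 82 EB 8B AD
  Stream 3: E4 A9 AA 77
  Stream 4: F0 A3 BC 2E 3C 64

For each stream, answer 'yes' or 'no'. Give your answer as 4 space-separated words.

Stream 1: decodes cleanly. VALID
Stream 2: decodes cleanly. VALID
Stream 3: decodes cleanly. VALID
Stream 4: error at byte offset 3. INVALID

Answer: yes yes yes no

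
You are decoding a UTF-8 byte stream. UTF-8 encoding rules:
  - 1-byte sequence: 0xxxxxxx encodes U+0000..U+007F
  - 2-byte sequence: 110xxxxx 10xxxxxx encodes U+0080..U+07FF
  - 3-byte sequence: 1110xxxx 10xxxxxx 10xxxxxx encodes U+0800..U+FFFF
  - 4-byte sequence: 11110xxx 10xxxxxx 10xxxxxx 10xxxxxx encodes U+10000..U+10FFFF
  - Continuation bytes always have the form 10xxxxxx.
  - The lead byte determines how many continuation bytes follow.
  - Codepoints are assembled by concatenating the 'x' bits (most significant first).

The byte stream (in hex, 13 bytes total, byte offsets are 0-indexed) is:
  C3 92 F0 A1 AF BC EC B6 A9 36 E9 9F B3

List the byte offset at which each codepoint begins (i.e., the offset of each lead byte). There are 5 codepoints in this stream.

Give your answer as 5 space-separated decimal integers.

Byte[0]=C3: 2-byte lead, need 1 cont bytes. acc=0x3
Byte[1]=92: continuation. acc=(acc<<6)|0x12=0xD2
Completed: cp=U+00D2 (starts at byte 0)
Byte[2]=F0: 4-byte lead, need 3 cont bytes. acc=0x0
Byte[3]=A1: continuation. acc=(acc<<6)|0x21=0x21
Byte[4]=AF: continuation. acc=(acc<<6)|0x2F=0x86F
Byte[5]=BC: continuation. acc=(acc<<6)|0x3C=0x21BFC
Completed: cp=U+21BFC (starts at byte 2)
Byte[6]=EC: 3-byte lead, need 2 cont bytes. acc=0xC
Byte[7]=B6: continuation. acc=(acc<<6)|0x36=0x336
Byte[8]=A9: continuation. acc=(acc<<6)|0x29=0xCDA9
Completed: cp=U+CDA9 (starts at byte 6)
Byte[9]=36: 1-byte ASCII. cp=U+0036
Byte[10]=E9: 3-byte lead, need 2 cont bytes. acc=0x9
Byte[11]=9F: continuation. acc=(acc<<6)|0x1F=0x25F
Byte[12]=B3: continuation. acc=(acc<<6)|0x33=0x97F3
Completed: cp=U+97F3 (starts at byte 10)

Answer: 0 2 6 9 10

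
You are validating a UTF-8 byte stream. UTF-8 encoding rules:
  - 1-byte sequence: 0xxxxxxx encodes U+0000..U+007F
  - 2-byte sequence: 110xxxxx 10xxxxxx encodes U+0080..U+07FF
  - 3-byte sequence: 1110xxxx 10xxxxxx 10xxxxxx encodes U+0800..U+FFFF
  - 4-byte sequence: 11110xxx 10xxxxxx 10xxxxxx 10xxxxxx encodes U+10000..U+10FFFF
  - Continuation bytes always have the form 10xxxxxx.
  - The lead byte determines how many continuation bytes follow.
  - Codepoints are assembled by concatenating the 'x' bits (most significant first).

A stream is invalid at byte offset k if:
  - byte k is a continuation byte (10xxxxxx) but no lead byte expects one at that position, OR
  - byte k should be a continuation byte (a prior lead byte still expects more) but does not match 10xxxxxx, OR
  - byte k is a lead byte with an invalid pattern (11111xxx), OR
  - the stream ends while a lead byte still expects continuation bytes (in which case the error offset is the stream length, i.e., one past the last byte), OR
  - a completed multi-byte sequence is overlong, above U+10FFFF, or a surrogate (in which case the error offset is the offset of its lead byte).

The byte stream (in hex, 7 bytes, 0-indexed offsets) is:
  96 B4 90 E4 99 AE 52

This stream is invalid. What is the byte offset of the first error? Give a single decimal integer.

Byte[0]=96: INVALID lead byte (not 0xxx/110x/1110/11110)

Answer: 0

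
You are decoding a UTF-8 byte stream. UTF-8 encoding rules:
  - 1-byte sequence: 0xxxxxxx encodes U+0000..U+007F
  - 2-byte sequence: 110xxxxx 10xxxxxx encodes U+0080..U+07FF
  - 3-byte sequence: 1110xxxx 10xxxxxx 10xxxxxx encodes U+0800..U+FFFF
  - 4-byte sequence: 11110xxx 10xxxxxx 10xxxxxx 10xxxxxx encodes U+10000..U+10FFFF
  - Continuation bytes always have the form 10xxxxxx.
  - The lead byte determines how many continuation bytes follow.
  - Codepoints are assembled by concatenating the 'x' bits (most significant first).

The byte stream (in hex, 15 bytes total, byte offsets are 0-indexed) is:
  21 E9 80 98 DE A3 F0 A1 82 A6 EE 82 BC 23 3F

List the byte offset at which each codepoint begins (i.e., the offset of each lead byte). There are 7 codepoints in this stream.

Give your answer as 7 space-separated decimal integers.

Byte[0]=21: 1-byte ASCII. cp=U+0021
Byte[1]=E9: 3-byte lead, need 2 cont bytes. acc=0x9
Byte[2]=80: continuation. acc=(acc<<6)|0x00=0x240
Byte[3]=98: continuation. acc=(acc<<6)|0x18=0x9018
Completed: cp=U+9018 (starts at byte 1)
Byte[4]=DE: 2-byte lead, need 1 cont bytes. acc=0x1E
Byte[5]=A3: continuation. acc=(acc<<6)|0x23=0x7A3
Completed: cp=U+07A3 (starts at byte 4)
Byte[6]=F0: 4-byte lead, need 3 cont bytes. acc=0x0
Byte[7]=A1: continuation. acc=(acc<<6)|0x21=0x21
Byte[8]=82: continuation. acc=(acc<<6)|0x02=0x842
Byte[9]=A6: continuation. acc=(acc<<6)|0x26=0x210A6
Completed: cp=U+210A6 (starts at byte 6)
Byte[10]=EE: 3-byte lead, need 2 cont bytes. acc=0xE
Byte[11]=82: continuation. acc=(acc<<6)|0x02=0x382
Byte[12]=BC: continuation. acc=(acc<<6)|0x3C=0xE0BC
Completed: cp=U+E0BC (starts at byte 10)
Byte[13]=23: 1-byte ASCII. cp=U+0023
Byte[14]=3F: 1-byte ASCII. cp=U+003F

Answer: 0 1 4 6 10 13 14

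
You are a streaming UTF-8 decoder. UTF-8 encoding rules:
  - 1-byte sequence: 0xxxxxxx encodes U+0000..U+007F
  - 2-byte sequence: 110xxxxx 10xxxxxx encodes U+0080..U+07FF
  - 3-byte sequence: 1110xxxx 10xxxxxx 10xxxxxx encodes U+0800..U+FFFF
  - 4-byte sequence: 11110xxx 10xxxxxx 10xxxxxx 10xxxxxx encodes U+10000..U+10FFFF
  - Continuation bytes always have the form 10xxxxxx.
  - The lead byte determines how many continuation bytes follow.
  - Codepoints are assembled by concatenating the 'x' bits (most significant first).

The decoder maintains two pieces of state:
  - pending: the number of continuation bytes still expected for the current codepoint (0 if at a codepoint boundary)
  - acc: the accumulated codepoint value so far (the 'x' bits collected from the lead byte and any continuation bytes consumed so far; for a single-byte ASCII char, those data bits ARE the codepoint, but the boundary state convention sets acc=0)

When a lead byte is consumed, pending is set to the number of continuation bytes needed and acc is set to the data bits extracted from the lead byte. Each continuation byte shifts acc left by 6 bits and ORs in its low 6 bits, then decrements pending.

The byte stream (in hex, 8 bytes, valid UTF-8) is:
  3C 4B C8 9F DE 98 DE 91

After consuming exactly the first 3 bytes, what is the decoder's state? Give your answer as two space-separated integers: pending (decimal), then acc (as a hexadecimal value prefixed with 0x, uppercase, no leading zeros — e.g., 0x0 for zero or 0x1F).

Answer: 1 0x8

Derivation:
Byte[0]=3C: 1-byte. pending=0, acc=0x0
Byte[1]=4B: 1-byte. pending=0, acc=0x0
Byte[2]=C8: 2-byte lead. pending=1, acc=0x8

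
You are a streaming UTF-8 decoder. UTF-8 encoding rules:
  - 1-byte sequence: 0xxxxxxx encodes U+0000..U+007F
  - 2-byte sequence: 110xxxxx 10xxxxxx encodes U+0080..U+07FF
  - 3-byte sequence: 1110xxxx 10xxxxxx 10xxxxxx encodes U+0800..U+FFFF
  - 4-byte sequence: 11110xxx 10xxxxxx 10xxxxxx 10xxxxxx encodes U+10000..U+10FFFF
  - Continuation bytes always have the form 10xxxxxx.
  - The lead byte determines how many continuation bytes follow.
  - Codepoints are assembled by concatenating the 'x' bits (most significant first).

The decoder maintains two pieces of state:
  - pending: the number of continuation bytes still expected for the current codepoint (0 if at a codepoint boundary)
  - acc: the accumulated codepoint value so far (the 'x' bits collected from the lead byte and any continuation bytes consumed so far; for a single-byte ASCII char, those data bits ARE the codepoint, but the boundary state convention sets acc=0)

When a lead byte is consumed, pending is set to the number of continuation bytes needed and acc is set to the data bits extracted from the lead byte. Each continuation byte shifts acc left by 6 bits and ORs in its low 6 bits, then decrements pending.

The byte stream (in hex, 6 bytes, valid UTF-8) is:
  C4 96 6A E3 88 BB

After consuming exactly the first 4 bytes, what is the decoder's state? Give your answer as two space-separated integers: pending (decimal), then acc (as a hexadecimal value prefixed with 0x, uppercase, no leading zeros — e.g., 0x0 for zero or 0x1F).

Answer: 2 0x3

Derivation:
Byte[0]=C4: 2-byte lead. pending=1, acc=0x4
Byte[1]=96: continuation. acc=(acc<<6)|0x16=0x116, pending=0
Byte[2]=6A: 1-byte. pending=0, acc=0x0
Byte[3]=E3: 3-byte lead. pending=2, acc=0x3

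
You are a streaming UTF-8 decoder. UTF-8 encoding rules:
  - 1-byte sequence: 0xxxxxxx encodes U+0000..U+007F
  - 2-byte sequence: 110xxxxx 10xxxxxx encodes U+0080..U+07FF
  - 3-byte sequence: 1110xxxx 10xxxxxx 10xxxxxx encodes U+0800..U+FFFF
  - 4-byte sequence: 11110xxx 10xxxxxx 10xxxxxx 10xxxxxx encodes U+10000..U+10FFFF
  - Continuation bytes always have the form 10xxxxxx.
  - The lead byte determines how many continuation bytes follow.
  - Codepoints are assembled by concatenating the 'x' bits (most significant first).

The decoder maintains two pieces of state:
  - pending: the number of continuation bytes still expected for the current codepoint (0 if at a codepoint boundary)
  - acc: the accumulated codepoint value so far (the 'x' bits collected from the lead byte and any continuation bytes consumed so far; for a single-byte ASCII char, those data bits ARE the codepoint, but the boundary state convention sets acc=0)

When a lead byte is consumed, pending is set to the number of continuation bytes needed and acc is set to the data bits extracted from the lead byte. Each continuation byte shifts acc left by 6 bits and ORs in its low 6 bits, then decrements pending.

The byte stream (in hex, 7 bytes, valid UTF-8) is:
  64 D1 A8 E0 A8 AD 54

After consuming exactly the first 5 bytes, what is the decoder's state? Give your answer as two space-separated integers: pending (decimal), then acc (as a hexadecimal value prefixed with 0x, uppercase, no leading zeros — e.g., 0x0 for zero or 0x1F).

Byte[0]=64: 1-byte. pending=0, acc=0x0
Byte[1]=D1: 2-byte lead. pending=1, acc=0x11
Byte[2]=A8: continuation. acc=(acc<<6)|0x28=0x468, pending=0
Byte[3]=E0: 3-byte lead. pending=2, acc=0x0
Byte[4]=A8: continuation. acc=(acc<<6)|0x28=0x28, pending=1

Answer: 1 0x28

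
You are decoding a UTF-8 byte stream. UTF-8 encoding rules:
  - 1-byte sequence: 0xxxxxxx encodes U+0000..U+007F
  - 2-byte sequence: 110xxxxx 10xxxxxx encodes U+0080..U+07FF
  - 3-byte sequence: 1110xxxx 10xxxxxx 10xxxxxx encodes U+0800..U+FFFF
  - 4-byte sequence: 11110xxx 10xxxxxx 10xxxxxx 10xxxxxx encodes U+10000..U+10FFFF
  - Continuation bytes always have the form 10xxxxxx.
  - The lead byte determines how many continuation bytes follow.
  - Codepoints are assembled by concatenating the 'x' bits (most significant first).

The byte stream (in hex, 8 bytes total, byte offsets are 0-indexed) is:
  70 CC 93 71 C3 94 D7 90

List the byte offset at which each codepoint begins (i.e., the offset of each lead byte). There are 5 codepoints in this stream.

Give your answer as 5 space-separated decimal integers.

Answer: 0 1 3 4 6

Derivation:
Byte[0]=70: 1-byte ASCII. cp=U+0070
Byte[1]=CC: 2-byte lead, need 1 cont bytes. acc=0xC
Byte[2]=93: continuation. acc=(acc<<6)|0x13=0x313
Completed: cp=U+0313 (starts at byte 1)
Byte[3]=71: 1-byte ASCII. cp=U+0071
Byte[4]=C3: 2-byte lead, need 1 cont bytes. acc=0x3
Byte[5]=94: continuation. acc=(acc<<6)|0x14=0xD4
Completed: cp=U+00D4 (starts at byte 4)
Byte[6]=D7: 2-byte lead, need 1 cont bytes. acc=0x17
Byte[7]=90: continuation. acc=(acc<<6)|0x10=0x5D0
Completed: cp=U+05D0 (starts at byte 6)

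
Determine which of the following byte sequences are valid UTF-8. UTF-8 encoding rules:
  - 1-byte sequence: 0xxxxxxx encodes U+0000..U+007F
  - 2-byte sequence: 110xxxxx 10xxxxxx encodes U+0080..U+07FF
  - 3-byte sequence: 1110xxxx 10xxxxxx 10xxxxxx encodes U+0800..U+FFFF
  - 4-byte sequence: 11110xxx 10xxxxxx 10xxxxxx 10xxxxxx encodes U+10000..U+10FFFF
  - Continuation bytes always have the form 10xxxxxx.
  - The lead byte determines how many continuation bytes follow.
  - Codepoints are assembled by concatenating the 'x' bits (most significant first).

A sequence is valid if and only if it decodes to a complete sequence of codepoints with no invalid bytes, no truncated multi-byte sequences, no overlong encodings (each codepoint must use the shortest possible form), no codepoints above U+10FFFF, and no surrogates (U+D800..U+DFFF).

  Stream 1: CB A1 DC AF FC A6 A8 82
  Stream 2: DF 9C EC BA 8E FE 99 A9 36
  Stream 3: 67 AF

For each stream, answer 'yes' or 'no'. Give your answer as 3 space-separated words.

Answer: no no no

Derivation:
Stream 1: error at byte offset 4. INVALID
Stream 2: error at byte offset 5. INVALID
Stream 3: error at byte offset 1. INVALID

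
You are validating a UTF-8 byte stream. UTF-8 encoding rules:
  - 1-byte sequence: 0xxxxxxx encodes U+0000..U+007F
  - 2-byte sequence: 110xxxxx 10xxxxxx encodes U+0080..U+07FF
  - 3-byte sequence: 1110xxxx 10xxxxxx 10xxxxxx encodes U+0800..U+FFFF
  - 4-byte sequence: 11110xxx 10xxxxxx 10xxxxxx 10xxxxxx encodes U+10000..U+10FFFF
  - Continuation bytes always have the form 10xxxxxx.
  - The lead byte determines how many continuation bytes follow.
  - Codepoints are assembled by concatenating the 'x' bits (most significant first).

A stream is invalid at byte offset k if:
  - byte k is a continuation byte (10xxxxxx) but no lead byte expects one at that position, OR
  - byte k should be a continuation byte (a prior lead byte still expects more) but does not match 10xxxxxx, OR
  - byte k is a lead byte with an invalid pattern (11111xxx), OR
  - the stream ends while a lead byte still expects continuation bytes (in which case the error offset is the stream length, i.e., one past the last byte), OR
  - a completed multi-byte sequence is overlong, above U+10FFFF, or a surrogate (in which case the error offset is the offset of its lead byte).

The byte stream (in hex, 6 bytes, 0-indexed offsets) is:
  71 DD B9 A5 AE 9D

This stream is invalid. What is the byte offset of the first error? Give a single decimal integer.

Answer: 3

Derivation:
Byte[0]=71: 1-byte ASCII. cp=U+0071
Byte[1]=DD: 2-byte lead, need 1 cont bytes. acc=0x1D
Byte[2]=B9: continuation. acc=(acc<<6)|0x39=0x779
Completed: cp=U+0779 (starts at byte 1)
Byte[3]=A5: INVALID lead byte (not 0xxx/110x/1110/11110)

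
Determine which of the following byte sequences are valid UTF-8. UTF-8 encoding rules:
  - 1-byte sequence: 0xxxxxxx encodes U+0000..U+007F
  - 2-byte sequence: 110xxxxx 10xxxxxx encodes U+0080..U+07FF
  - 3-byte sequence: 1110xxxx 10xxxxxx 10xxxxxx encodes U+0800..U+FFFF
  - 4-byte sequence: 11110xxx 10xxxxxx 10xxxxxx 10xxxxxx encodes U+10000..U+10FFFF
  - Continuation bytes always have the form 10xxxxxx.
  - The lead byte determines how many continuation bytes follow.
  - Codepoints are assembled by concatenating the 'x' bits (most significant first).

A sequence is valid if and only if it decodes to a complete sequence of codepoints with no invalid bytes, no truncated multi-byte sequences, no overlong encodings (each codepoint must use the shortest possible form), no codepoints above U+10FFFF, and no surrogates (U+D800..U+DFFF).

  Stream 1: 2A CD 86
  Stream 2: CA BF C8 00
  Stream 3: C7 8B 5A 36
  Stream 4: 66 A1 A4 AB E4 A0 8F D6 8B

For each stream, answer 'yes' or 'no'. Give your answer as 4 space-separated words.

Answer: yes no yes no

Derivation:
Stream 1: decodes cleanly. VALID
Stream 2: error at byte offset 3. INVALID
Stream 3: decodes cleanly. VALID
Stream 4: error at byte offset 1. INVALID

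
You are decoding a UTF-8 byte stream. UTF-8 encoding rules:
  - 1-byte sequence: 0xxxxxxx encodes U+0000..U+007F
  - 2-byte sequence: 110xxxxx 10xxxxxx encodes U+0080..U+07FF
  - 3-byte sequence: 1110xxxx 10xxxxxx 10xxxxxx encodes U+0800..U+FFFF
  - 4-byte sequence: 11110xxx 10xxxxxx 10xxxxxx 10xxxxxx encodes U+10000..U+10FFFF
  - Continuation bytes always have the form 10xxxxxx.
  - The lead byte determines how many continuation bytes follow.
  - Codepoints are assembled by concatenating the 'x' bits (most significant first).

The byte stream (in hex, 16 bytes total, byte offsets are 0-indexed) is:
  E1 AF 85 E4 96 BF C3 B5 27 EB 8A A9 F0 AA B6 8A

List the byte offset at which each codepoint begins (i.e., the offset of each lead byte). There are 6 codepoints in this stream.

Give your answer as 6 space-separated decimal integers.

Byte[0]=E1: 3-byte lead, need 2 cont bytes. acc=0x1
Byte[1]=AF: continuation. acc=(acc<<6)|0x2F=0x6F
Byte[2]=85: continuation. acc=(acc<<6)|0x05=0x1BC5
Completed: cp=U+1BC5 (starts at byte 0)
Byte[3]=E4: 3-byte lead, need 2 cont bytes. acc=0x4
Byte[4]=96: continuation. acc=(acc<<6)|0x16=0x116
Byte[5]=BF: continuation. acc=(acc<<6)|0x3F=0x45BF
Completed: cp=U+45BF (starts at byte 3)
Byte[6]=C3: 2-byte lead, need 1 cont bytes. acc=0x3
Byte[7]=B5: continuation. acc=(acc<<6)|0x35=0xF5
Completed: cp=U+00F5 (starts at byte 6)
Byte[8]=27: 1-byte ASCII. cp=U+0027
Byte[9]=EB: 3-byte lead, need 2 cont bytes. acc=0xB
Byte[10]=8A: continuation. acc=(acc<<6)|0x0A=0x2CA
Byte[11]=A9: continuation. acc=(acc<<6)|0x29=0xB2A9
Completed: cp=U+B2A9 (starts at byte 9)
Byte[12]=F0: 4-byte lead, need 3 cont bytes. acc=0x0
Byte[13]=AA: continuation. acc=(acc<<6)|0x2A=0x2A
Byte[14]=B6: continuation. acc=(acc<<6)|0x36=0xAB6
Byte[15]=8A: continuation. acc=(acc<<6)|0x0A=0x2AD8A
Completed: cp=U+2AD8A (starts at byte 12)

Answer: 0 3 6 8 9 12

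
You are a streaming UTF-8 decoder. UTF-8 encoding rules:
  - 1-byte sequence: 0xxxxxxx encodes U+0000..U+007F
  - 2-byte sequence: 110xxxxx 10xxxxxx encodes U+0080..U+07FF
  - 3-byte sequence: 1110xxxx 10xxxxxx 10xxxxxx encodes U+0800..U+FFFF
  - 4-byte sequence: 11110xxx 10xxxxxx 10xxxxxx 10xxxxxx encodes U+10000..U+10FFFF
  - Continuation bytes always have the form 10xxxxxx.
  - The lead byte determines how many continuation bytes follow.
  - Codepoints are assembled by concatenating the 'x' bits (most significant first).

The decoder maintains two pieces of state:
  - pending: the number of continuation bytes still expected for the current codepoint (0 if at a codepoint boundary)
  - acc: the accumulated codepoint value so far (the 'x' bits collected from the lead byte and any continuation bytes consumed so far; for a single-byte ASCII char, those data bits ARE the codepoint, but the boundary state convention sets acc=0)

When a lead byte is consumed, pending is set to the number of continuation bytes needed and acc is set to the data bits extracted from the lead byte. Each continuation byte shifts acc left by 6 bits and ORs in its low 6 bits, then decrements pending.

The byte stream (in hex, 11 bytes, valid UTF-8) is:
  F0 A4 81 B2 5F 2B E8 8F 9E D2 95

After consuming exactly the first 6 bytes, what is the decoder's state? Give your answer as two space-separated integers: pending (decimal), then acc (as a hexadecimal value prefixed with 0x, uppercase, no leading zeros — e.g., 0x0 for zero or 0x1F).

Byte[0]=F0: 4-byte lead. pending=3, acc=0x0
Byte[1]=A4: continuation. acc=(acc<<6)|0x24=0x24, pending=2
Byte[2]=81: continuation. acc=(acc<<6)|0x01=0x901, pending=1
Byte[3]=B2: continuation. acc=(acc<<6)|0x32=0x24072, pending=0
Byte[4]=5F: 1-byte. pending=0, acc=0x0
Byte[5]=2B: 1-byte. pending=0, acc=0x0

Answer: 0 0x0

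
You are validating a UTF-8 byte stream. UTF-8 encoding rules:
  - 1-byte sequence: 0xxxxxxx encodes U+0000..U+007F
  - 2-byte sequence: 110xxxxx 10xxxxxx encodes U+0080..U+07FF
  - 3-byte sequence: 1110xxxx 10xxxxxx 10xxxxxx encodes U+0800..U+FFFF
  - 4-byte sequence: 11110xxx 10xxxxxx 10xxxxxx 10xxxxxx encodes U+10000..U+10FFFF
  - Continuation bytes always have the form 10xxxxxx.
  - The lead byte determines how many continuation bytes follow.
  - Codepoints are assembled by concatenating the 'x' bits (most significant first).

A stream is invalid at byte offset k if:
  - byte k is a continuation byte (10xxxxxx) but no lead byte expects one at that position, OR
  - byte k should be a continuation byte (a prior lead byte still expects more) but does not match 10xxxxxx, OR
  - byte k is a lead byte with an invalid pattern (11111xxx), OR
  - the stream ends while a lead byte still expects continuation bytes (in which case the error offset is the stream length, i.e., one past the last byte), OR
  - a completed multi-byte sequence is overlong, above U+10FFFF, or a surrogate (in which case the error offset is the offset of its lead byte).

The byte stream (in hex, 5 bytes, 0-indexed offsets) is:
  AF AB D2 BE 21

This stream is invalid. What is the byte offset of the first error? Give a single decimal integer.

Byte[0]=AF: INVALID lead byte (not 0xxx/110x/1110/11110)

Answer: 0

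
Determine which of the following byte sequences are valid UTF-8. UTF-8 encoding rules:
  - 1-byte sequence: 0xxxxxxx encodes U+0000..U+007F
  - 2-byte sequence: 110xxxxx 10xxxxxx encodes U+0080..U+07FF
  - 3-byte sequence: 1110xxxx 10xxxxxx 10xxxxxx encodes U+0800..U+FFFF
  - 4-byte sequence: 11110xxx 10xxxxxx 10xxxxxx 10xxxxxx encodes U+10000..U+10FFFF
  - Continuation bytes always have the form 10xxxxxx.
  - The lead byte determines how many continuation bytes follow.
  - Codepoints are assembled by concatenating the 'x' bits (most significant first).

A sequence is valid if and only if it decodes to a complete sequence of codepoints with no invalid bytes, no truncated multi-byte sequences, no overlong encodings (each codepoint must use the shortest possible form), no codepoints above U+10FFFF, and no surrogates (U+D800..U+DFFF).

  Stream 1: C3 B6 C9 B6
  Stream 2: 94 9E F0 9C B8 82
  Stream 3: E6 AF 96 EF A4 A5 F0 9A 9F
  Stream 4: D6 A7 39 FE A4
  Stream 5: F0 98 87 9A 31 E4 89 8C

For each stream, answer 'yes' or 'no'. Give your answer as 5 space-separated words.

Stream 1: decodes cleanly. VALID
Stream 2: error at byte offset 0. INVALID
Stream 3: error at byte offset 9. INVALID
Stream 4: error at byte offset 3. INVALID
Stream 5: decodes cleanly. VALID

Answer: yes no no no yes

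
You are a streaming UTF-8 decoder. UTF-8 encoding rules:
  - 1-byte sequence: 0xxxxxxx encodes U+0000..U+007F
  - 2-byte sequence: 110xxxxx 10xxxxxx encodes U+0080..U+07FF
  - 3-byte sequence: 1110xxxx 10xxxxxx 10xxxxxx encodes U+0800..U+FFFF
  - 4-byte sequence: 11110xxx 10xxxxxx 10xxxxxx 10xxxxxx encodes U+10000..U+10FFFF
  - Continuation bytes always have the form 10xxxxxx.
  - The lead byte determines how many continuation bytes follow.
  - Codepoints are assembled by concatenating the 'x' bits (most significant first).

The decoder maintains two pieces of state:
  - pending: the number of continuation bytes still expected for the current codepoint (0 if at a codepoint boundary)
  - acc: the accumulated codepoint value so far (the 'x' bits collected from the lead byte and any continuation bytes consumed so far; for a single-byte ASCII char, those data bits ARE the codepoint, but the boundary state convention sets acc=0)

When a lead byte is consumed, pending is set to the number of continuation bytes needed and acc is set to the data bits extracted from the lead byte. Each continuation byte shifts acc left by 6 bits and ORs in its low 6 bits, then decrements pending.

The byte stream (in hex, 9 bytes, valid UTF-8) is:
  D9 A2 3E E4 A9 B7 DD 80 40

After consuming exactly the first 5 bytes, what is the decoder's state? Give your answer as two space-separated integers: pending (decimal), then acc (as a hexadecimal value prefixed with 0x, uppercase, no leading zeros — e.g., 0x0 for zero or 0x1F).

Byte[0]=D9: 2-byte lead. pending=1, acc=0x19
Byte[1]=A2: continuation. acc=(acc<<6)|0x22=0x662, pending=0
Byte[2]=3E: 1-byte. pending=0, acc=0x0
Byte[3]=E4: 3-byte lead. pending=2, acc=0x4
Byte[4]=A9: continuation. acc=(acc<<6)|0x29=0x129, pending=1

Answer: 1 0x129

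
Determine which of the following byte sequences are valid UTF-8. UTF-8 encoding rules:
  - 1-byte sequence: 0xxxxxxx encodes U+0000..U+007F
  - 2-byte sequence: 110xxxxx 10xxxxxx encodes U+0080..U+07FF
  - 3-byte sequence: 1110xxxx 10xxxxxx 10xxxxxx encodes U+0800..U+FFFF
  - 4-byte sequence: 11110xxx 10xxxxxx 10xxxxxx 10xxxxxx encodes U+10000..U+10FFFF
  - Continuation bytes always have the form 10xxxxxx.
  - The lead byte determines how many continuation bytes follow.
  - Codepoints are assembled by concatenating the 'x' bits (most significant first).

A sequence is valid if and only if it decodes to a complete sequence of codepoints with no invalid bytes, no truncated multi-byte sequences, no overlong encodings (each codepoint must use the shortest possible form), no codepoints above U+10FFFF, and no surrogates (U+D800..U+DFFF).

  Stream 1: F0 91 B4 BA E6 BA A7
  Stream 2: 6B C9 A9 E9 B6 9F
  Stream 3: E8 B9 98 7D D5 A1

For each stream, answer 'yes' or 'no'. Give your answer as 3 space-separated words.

Stream 1: decodes cleanly. VALID
Stream 2: decodes cleanly. VALID
Stream 3: decodes cleanly. VALID

Answer: yes yes yes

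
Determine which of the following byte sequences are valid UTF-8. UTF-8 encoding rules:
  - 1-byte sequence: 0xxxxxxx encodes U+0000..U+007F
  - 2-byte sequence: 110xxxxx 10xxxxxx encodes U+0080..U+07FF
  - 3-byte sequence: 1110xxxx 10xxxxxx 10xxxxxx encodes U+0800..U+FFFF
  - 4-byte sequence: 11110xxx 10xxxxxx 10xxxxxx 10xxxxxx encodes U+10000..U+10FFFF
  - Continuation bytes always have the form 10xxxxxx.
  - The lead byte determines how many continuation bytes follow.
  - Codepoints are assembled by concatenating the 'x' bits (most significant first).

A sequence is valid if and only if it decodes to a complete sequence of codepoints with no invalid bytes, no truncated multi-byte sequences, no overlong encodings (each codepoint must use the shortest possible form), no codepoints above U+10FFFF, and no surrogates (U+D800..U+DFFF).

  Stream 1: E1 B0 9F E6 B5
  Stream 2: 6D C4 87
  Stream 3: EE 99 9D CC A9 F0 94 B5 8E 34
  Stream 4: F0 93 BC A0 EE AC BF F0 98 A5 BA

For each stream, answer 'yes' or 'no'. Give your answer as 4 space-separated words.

Answer: no yes yes yes

Derivation:
Stream 1: error at byte offset 5. INVALID
Stream 2: decodes cleanly. VALID
Stream 3: decodes cleanly. VALID
Stream 4: decodes cleanly. VALID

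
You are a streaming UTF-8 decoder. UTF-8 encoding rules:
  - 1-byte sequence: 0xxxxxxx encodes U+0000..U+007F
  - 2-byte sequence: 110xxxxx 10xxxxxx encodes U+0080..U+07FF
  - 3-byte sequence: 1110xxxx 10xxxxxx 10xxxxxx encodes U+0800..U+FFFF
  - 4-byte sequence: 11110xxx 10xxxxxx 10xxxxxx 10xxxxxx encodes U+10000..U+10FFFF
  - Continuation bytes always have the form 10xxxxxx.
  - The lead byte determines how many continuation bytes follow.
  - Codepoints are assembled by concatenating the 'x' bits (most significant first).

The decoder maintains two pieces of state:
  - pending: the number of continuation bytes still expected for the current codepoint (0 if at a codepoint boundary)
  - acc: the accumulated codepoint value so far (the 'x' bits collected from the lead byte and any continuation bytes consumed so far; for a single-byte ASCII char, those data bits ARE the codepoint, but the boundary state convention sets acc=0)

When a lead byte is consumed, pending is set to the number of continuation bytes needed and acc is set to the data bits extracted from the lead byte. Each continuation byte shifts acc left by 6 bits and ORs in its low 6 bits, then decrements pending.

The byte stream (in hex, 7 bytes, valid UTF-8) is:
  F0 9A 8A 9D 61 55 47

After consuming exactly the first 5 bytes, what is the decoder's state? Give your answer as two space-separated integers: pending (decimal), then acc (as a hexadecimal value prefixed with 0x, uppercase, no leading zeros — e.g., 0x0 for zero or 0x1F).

Answer: 0 0x0

Derivation:
Byte[0]=F0: 4-byte lead. pending=3, acc=0x0
Byte[1]=9A: continuation. acc=(acc<<6)|0x1A=0x1A, pending=2
Byte[2]=8A: continuation. acc=(acc<<6)|0x0A=0x68A, pending=1
Byte[3]=9D: continuation. acc=(acc<<6)|0x1D=0x1A29D, pending=0
Byte[4]=61: 1-byte. pending=0, acc=0x0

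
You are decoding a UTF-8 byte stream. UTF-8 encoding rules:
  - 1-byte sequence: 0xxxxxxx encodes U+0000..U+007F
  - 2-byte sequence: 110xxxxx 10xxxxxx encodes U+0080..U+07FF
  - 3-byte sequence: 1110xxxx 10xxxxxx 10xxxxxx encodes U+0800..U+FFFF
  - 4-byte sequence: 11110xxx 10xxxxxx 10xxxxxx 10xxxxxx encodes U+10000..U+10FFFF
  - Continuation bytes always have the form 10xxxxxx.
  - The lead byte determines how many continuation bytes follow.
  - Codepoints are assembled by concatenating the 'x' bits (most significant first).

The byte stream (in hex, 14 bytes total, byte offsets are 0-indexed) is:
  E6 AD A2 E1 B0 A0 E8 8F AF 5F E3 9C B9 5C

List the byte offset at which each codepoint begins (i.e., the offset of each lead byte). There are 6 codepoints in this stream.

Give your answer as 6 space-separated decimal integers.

Byte[0]=E6: 3-byte lead, need 2 cont bytes. acc=0x6
Byte[1]=AD: continuation. acc=(acc<<6)|0x2D=0x1AD
Byte[2]=A2: continuation. acc=(acc<<6)|0x22=0x6B62
Completed: cp=U+6B62 (starts at byte 0)
Byte[3]=E1: 3-byte lead, need 2 cont bytes. acc=0x1
Byte[4]=B0: continuation. acc=(acc<<6)|0x30=0x70
Byte[5]=A0: continuation. acc=(acc<<6)|0x20=0x1C20
Completed: cp=U+1C20 (starts at byte 3)
Byte[6]=E8: 3-byte lead, need 2 cont bytes. acc=0x8
Byte[7]=8F: continuation. acc=(acc<<6)|0x0F=0x20F
Byte[8]=AF: continuation. acc=(acc<<6)|0x2F=0x83EF
Completed: cp=U+83EF (starts at byte 6)
Byte[9]=5F: 1-byte ASCII. cp=U+005F
Byte[10]=E3: 3-byte lead, need 2 cont bytes. acc=0x3
Byte[11]=9C: continuation. acc=(acc<<6)|0x1C=0xDC
Byte[12]=B9: continuation. acc=(acc<<6)|0x39=0x3739
Completed: cp=U+3739 (starts at byte 10)
Byte[13]=5C: 1-byte ASCII. cp=U+005C

Answer: 0 3 6 9 10 13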